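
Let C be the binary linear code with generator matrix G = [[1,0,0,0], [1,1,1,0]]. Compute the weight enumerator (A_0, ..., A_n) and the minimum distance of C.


Weight distribution: A_0 = 1, A_1 = 1, A_2 = 1, A_3 = 1. Minimum distance d = 1.

Enumerate all 2^2 = 4 messages m ∈ F_2^2.
For each, compute codeword c = mG in F_2^4, then tally its weight.
  m = 00 → c = 0000, weight = 0.
  m = 10 → c = 1000, weight = 1.
  m = 01 → c = 1110, weight = 3.
  m = 11 → c = 0110, weight = 2.
Tally weights:
  weight 0: 1 codewords.
  weight 1: 1 codewords.
  weight 2: 1 codewords.
  weight 3: 1 codewords.
Minimum distance d = smallest w > 0 with A_w > 0 = 1.
Sanity: Σ A_w = 4 = 2^2 = 4 ✓.


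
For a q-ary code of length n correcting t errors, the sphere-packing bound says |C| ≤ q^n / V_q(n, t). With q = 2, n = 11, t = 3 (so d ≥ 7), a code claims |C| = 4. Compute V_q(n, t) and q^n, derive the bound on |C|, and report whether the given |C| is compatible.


V_q(n, t) = 232, q^n = 2048, Hamming bound = 8, |C| = 4 ≤ bound (satisfied).

Step 1: Compute V_q(n, t) = Σ_{j=0}^3 C(n, j) (q−1)^j.
  j = 0: C(11,0)·(1)^0 = 1·1 = 1.
  j = 1: C(11,1)·(1)^1 = 11·1 = 11.
  j = 2: C(11,2)·(1)^2 = 55·1 = 55.
  j = 3: C(11,3)·(1)^3 = 165·1 = 165.
  V_q(n, t) = 1 + 11 + 55 + 165 = 232.
Step 2: q^n = 2^11 = 2048.
Step 3: Hamming bound ⌊q^n / V_q(n,t)⌋ = ⌊2048/232⌋ = 8.
Step 4: Compare |C| = 4 to 8: satisfied.
The claimed |C| lies below the Hamming bound.


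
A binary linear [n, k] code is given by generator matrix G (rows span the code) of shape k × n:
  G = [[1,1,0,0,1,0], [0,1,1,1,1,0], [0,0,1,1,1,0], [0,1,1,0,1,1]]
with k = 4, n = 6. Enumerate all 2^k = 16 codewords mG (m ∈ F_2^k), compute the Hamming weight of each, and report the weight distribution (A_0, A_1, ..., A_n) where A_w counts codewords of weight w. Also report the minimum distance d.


Weight distribution: A_0 = 1, A_1 = 1, A_2 = 2, A_3 = 6, A_4 = 5, A_5 = 1. Minimum distance d = 1.

Enumerate all 2^4 = 16 messages m ∈ F_2^4.
For each, compute codeword c = mG in F_2^6, then tally its weight.
  m = 0000 → c = 000000, weight = 0.
  m = 1000 → c = 110010, weight = 3.
  m = 0100 → c = 011110, weight = 4.
  m = 1100 → c = 101100, weight = 3.
  m = 0010 → c = 001110, weight = 3.
  m = 1010 → c = 111100, weight = 4.
  m = 0110 → c = 010000, weight = 1.
  m = 1110 → c = 100010, weight = 2.
  m = 0001 → c = 011011, weight = 4.
  m = 1001 → c = 101001, weight = 3.
  m = 0101 → c = 000101, weight = 2.
  m = 1101 → c = 110111, weight = 5.
  m = 0011 → c = 010101, weight = 3.
  m = 1011 → c = 100111, weight = 4.
  m = 0111 → c = 001011, weight = 3.
  m = 1111 → c = 111001, weight = 4.
Tally weights:
  weight 0: 1 codewords.
  weight 1: 1 codewords.
  weight 2: 2 codewords.
  weight 3: 6 codewords.
  weight 4: 5 codewords.
  weight 5: 1 codewords.
Minimum distance d = smallest w > 0 with A_w > 0 = 1.
Sanity: Σ A_w = 16 = 2^4 = 16 ✓.


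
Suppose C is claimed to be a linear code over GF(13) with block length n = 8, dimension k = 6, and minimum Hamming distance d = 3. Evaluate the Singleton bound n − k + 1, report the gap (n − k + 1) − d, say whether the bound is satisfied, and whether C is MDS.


Singleton RHS = n − k + 1 = 3, slack = 0, bound satisfied, MDS.

Singleton bound: d ≤ n − k + 1.
Here n = 8, k = 6, so n − k + 1 = 3.
Given d = 3, check d ≤ 3: YES.
Slack = (n − k + 1) − d = 0.
The code is MDS (slack = 0).
Description: the claimed parameters are [8, 6, 3]_13; such a code would be MDS (meets Singleton bound).


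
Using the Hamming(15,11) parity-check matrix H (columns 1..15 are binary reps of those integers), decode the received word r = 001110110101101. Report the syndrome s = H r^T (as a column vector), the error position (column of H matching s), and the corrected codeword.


s = (1, 0, 0, 1)^T, error position = 9, corrected codeword c = 001110111101101

Compute s = H r^T mod 2 one row at a time:
  s_1 = 1 + 0 + 1 + 0 + 1 + 1 + 0 + 1 = 5 ≡ 1 (mod 2).
  s_2 = 1 + 1 + 0 + 1 + 1 + 1 + 0 + 1 = 6 ≡ 0 (mod 2).
  s_3 = 0 + 1 + 0 + 1 + 1 + 0 + 0 + 1 = 4 ≡ 0 (mod 2).
  s_4 = 0 + 1 + 1 + 1 + 0 + 0 + 1 + 1 = 5 ≡ 1 (mod 2).
s = (1, 0, 0, 1)^T — this equals column 9 of H (binary 1001), so error is at position 9.
Correct: flip bit 9 of r = 001110110101101 to get c = 001110111101101.


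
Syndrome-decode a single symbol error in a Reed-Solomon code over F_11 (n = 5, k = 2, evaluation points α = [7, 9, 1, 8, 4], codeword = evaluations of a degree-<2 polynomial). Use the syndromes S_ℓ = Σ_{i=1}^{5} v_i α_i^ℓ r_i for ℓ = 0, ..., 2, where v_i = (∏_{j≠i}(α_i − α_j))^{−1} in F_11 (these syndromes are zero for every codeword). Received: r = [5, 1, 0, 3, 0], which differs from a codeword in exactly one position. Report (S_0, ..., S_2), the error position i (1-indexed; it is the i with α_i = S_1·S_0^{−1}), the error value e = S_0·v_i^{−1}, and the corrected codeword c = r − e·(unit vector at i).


S = (7, 7, 7), error at position 3, error magnitude e = 5, c = [5, 1, 6, 3, 0].

Step 1: column multipliers v_i = (∏_{j≠i}(α_i − α_j))^{−1} mod 11.
  i = 1 (α = 7): (7−9)(7−1)(7−8)(7−4) = (−2)·6·(−1)·3 = 36 ≡ 3, so v_1 = 3^{−1} = 4 (mod 11).
  i = 2 (α = 9): (9−7)(9−1)(9−8)(9−4) = 2·8·1·5 = 80 ≡ 3, so v_2 = 3^{−1} = 4 (mod 11).
  i = 3 (α = 1): (1−7)(1−9)(1−8)(1−4) = (−6)·(−8)·(−7)·(−3) = 1008 ≡ 7, so v_3 = 7^{−1} = 8 (mod 11).
  i = 4 (α = 8): (8−7)(8−9)(8−1)(8−4) = 1·(−1)·7·4 = −28 ≡ 5, so v_4 = 5^{−1} = 9 (mod 11).
  i = 5 (α = 4): (4−7)(4−9)(4−1)(4−8) = (−3)·(−5)·3·(−4) = −180 ≡ 7, so v_5 = 7^{−1} = 8 (mod 11).
  v = [4, 4, 8, 9, 8].
Step 2: syndromes of r = [5, 1, 0, 3, 0] (all sums mod 11).
  S_0 = Σ v_i r_i = 4·5 + 4·1 + 8·0 + 9·3 + 8·0 = 51 ≡ 7.
  S_1 = Σ v_i α_i r_i = 4·7·5 + 4·9·1 + 8·1·0 + 9·8·3 + 8·4·0 = 392 ≡ 7.
  α_i^2 mod 11 = [5, 4, 1, 9, 5].
  S_2 = Σ v_i α_i^2 r_i = 4·5·5 + 4·4·1 + 8·1·0 + 9·9·3 + 8·5·0 = 359 ≡ 7.
  S = (7, 7, 7) ≠ 0, so r is not a codeword (an error is present).
Step 3: locate the error. For a single error e at position i, S_ℓ = v_i·e·α_i^ℓ, so α_err = S_1/S_0.
  S_0^{−1} = 7^{−1} = 8 (mod 11), so α_err = 7·8 = 56 ≡ 1 = α_3. Error position i = 3.
  Consistency check: S_2/S_1 = 7·8 = 56 ≡ 1 = α_err ✓ (single-error assumption holds).
Step 4: error magnitude e = S_0/v_3 = S_0·∏_{j≠3}(α_3 − α_j) = 7·7 = 49 ≡ 5 (mod 11).
Step 5: correct position 3: c_3 = r_3 − e = 0 − 5 ≡ 6 (mod 11). Hence c = [5, 1, 6, 3, 0].
  Check: interpolating c through the α_i gives m(x) = 8 + 9·x (degree < 2) with m(α_i) = c_i for every i, so c is indeed a codeword.


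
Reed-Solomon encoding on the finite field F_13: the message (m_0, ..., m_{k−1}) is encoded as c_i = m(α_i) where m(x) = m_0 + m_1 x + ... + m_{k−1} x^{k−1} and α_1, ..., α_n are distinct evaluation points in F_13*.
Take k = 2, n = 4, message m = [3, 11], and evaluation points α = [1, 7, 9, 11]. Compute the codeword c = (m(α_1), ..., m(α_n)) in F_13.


c = [1, 2, 11, 7]

Message polynomial: m(x) = 3 + 11·x (mod 13).
For each evaluation point α_i, compute m(α_i) mod 13:
  α_1 = 1: Horner steps 11 → 1, so m(1) = 1.
  α_2 = 7: Horner steps 11 → 2, so m(7) = 2.
  α_3 = 9: Horner steps 11 → 11, so m(9) = 11.
  α_4 = 11: Horner steps 11 → 7, so m(11) = 7.
Codeword c = [1, 2, 11, 7] ∈ F_13^4.


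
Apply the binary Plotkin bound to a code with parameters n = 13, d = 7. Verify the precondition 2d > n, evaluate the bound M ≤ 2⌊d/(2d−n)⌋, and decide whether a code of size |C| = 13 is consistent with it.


Plotkin bound M ≤ 14; given |C| = 13 ≤ bound (satisfied).

Check applicability: 2d = 14, n = 13.
2d − n = 1 > 0, so Plotkin applies.
Compute d/(2d−n) = 7/1 ≈ 7.0000.
⌊d/(2d−n)⌋ = 7.
Plotkin bound: M ≤ 2·7 = 14.
Given |C| = 13, check: satisfied.
This |C| is below the Plotkin bound.


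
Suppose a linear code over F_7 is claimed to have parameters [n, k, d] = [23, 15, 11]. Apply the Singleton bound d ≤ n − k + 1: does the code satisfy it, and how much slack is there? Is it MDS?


Singleton RHS = n − k + 1 = 9, slack = -2, bound violated (no such code; not MDS).

Singleton bound: d ≤ n − k + 1.
Here n = 23, k = 15, so n − k + 1 = 9.
Given d = 11, check d ≤ 9: NO.
Slack = (n − k + 1) − d = -2.
The slack is negative: d = 11 exceeds n − k + 1 = 9 by 2, so the Singleton bound is violated and no linear [23, 15, 11]_7 code can exist. In particular it is not MDS (MDS requires d = n − k + 1 exactly).
Description: the claimed parameters are [23, 15, 11]_7; such a code would be impossible (violates the Singleton bound).


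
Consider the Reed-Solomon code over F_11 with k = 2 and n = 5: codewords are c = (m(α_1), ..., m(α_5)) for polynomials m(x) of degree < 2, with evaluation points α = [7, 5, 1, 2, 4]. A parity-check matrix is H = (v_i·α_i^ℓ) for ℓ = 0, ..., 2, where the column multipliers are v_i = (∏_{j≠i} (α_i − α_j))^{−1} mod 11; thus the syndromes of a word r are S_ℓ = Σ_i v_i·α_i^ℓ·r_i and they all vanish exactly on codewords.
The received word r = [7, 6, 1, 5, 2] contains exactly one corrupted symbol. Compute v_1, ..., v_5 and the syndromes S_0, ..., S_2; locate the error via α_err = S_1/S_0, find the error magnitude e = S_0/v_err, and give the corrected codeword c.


S = (1, 7, 5), error at position 1, error magnitude e = 4, c = [3, 6, 1, 5, 2].

Step 1: column multipliers v_i = (∏_{j≠i}(α_i − α_j))^{−1} mod 11.
  i = 1 (α = 7): (7−5)(7−1)(7−2)(7−4) = 2·6·5·3 = 180 ≡ 4, so v_1 = 4^{−1} = 3 (mod 11).
  i = 2 (α = 5): (5−7)(5−1)(5−2)(5−4) = (−2)·4·3·1 = −24 ≡ 9, so v_2 = 9^{−1} = 5 (mod 11).
  i = 3 (α = 1): (1−7)(1−5)(1−2)(1−4) = (−6)·(−4)·(−1)·(−3) = 72 ≡ 6, so v_3 = 6^{−1} = 2 (mod 11).
  i = 4 (α = 2): (2−7)(2−5)(2−1)(2−4) = (−5)·(−3)·1·(−2) = −30 ≡ 3, so v_4 = 3^{−1} = 4 (mod 11).
  i = 5 (α = 4): (4−7)(4−5)(4−1)(4−2) = (−3)·(−1)·3·2 = 18 ≡ 7, so v_5 = 7^{−1} = 8 (mod 11).
  v = [3, 5, 2, 4, 8].
Step 2: syndromes of r = [7, 6, 1, 5, 2] (all sums mod 11).
  S_0 = Σ v_i r_i = 3·7 + 5·6 + 2·1 + 4·5 + 8·2 = 89 ≡ 1.
  S_1 = Σ v_i α_i r_i = 3·7·7 + 5·5·6 + 2·1·1 + 4·2·5 + 8·4·2 = 403 ≡ 7.
  α_i^2 mod 11 = [5, 3, 1, 4, 5].
  S_2 = Σ v_i α_i^2 r_i = 3·5·7 + 5·3·6 + 2·1·1 + 4·4·5 + 8·5·2 = 357 ≡ 5.
  S = (1, 7, 5) ≠ 0, so r is not a codeword (an error is present).
Step 3: locate the error. For a single error e at position i, S_ℓ = v_i·e·α_i^ℓ, so α_err = S_1/S_0.
  S_0^{−1} = 1^{−1} = 1 (mod 11), so α_err = 7·1 = 7 ≡ 7 = α_1. Error position i = 1.
  Consistency check: S_2/S_1 = 5·8 = 40 ≡ 7 = α_err ✓ (single-error assumption holds).
Step 4: error magnitude e = S_0/v_1 = S_0·∏_{j≠1}(α_1 − α_j) = 1·4 = 4 ≡ 4 (mod 11).
Step 5: correct position 1: c_1 = r_1 − e = 7 − 4 ≡ 3 (mod 11). Hence c = [3, 6, 1, 5, 2].
  Check: interpolating c through the α_i gives m(x) = 8 + 4·x (degree < 2) with m(α_i) = c_i for every i, so c is indeed a codeword.


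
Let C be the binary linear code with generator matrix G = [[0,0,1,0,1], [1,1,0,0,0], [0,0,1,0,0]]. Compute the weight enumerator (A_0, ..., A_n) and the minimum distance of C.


Weight distribution: A_0 = 1, A_1 = 2, A_2 = 2, A_3 = 2, A_4 = 1. Minimum distance d = 1.

Enumerate all 2^3 = 8 messages m ∈ F_2^3.
For each, compute codeword c = mG in F_2^5, then tally its weight.
  m = 000 → c = 00000, weight = 0.
  m = 100 → c = 00101, weight = 2.
  m = 010 → c = 11000, weight = 2.
  m = 110 → c = 11101, weight = 4.
  m = 001 → c = 00100, weight = 1.
  m = 101 → c = 00001, weight = 1.
  m = 011 → c = 11100, weight = 3.
  m = 111 → c = 11001, weight = 3.
Tally weights:
  weight 0: 1 codewords.
  weight 1: 2 codewords.
  weight 2: 2 codewords.
  weight 3: 2 codewords.
  weight 4: 1 codewords.
Minimum distance d = smallest w > 0 with A_w > 0 = 1.
Sanity: Σ A_w = 8 = 2^3 = 8 ✓.


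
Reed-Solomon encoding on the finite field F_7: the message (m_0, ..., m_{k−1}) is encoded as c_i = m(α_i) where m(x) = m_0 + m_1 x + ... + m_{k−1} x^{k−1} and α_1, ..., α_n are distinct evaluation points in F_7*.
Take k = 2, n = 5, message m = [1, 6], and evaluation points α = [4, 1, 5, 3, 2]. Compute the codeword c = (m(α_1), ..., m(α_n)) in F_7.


c = [4, 0, 3, 5, 6]

Message polynomial: m(x) = 1 + 6·x (mod 7).
For each evaluation point α_i, compute m(α_i) mod 7:
  α_1 = 4: Horner steps 6 → 4, so m(4) = 4.
  α_2 = 1: Horner steps 6 → 0, so m(1) = 0.
  α_3 = 5: Horner steps 6 → 3, so m(5) = 3.
  α_4 = 3: Horner steps 6 → 5, so m(3) = 5.
  α_5 = 2: Horner steps 6 → 6, so m(2) = 6.
Codeword c = [4, 0, 3, 5, 6] ∈ F_7^5.


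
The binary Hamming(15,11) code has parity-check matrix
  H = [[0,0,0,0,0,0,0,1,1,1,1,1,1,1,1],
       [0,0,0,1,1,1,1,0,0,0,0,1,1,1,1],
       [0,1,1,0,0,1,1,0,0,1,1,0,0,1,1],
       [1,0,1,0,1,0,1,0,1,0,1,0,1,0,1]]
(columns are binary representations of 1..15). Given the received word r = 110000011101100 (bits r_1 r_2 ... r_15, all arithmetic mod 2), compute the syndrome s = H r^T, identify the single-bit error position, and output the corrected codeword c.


s = (1, 0, 0, 1)^T, error position = 9, corrected codeword c = 110000010101100

Compute s = H r^T mod 2 one row at a time:
  s_1 = 1 + 1 + 1 + 0 + 1 + 1 + 0 + 0 = 5 ≡ 1 (mod 2).
  s_2 = 0 + 0 + 0 + 0 + 1 + 1 + 0 + 0 = 2 ≡ 0 (mod 2).
  s_3 = 1 + 0 + 0 + 0 + 1 + 0 + 0 + 0 = 2 ≡ 0 (mod 2).
  s_4 = 1 + 0 + 0 + 0 + 1 + 0 + 1 + 0 = 3 ≡ 1 (mod 2).
s = (1, 0, 0, 1)^T — this equals column 9 of H (binary 1001), so error is at position 9.
Correct: flip bit 9 of r = 110000011101100 to get c = 110000010101100.


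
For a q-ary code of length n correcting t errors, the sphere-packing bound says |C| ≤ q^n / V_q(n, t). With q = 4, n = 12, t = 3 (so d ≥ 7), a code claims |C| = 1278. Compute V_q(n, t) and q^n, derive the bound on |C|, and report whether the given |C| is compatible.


V_q(n, t) = 6571, q^n = 16777216, Hamming bound = 2553, |C| = 1278 ≤ bound (satisfied).

Step 1: Compute V_q(n, t) = Σ_{j=0}^3 C(n, j) (q−1)^j.
  j = 0: C(12,0)·(3)^0 = 1·1 = 1.
  j = 1: C(12,1)·(3)^1 = 12·3 = 36.
  j = 2: C(12,2)·(3)^2 = 66·9 = 594.
  j = 3: C(12,3)·(3)^3 = 220·27 = 5940.
  V_q(n, t) = 1 + 36 + 594 + 5940 = 6571.
Step 2: q^n = 4^12 = 16777216.
Step 3: Hamming bound ⌊q^n / V_q(n,t)⌋ = ⌊16777216/6571⌋ = 2553.
Step 4: Compare |C| = 1278 to 2553: satisfied.
The claimed |C| lies below the Hamming bound.


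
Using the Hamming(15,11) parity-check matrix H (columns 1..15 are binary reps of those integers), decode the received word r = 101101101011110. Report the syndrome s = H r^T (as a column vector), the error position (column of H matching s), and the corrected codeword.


s = (1, 0, 1, 0)^T, error position = 10, corrected codeword c = 101101101111110

Compute s = H r^T mod 2 one row at a time:
  s_1 = 0 + 1 + 0 + 1 + 1 + 1 + 1 + 0 = 5 ≡ 1 (mod 2).
  s_2 = 1 + 0 + 1 + 1 + 1 + 1 + 1 + 0 = 6 ≡ 0 (mod 2).
  s_3 = 0 + 1 + 1 + 1 + 0 + 1 + 1 + 0 = 5 ≡ 1 (mod 2).
  s_4 = 1 + 1 + 0 + 1 + 1 + 1 + 1 + 0 = 6 ≡ 0 (mod 2).
s = (1, 0, 1, 0)^T — this equals column 10 of H (binary 1010), so error is at position 10.
Correct: flip bit 10 of r = 101101101011110 to get c = 101101101111110.


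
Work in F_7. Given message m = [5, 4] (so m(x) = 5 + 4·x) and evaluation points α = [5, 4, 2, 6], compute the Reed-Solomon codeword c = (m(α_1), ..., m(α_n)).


c = [4, 0, 6, 1]

Message polynomial: m(x) = 5 + 4·x (mod 7).
For each evaluation point α_i, compute m(α_i) mod 7:
  α_1 = 5: Horner steps 4 → 4, so m(5) = 4.
  α_2 = 4: Horner steps 4 → 0, so m(4) = 0.
  α_3 = 2: Horner steps 4 → 6, so m(2) = 6.
  α_4 = 6: Horner steps 4 → 1, so m(6) = 1.
Codeword c = [4, 0, 6, 1] ∈ F_7^4.


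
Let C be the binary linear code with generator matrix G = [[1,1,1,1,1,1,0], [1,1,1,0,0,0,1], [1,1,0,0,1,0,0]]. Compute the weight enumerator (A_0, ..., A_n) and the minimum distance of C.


Weight distribution: A_0 = 1, A_3 = 3, A_4 = 2, A_5 = 1, A_6 = 1. Minimum distance d = 3.

Enumerate all 2^3 = 8 messages m ∈ F_2^3.
For each, compute codeword c = mG in F_2^7, then tally its weight.
  m = 000 → c = 0000000, weight = 0.
  m = 100 → c = 1111110, weight = 6.
  m = 010 → c = 1110001, weight = 4.
  m = 110 → c = 0001111, weight = 4.
  m = 001 → c = 1100100, weight = 3.
  m = 101 → c = 0011010, weight = 3.
  m = 011 → c = 0010101, weight = 3.
  m = 111 → c = 1101011, weight = 5.
Tally weights:
  weight 0: 1 codewords.
  weight 3: 3 codewords.
  weight 4: 2 codewords.
  weight 5: 1 codewords.
  weight 6: 1 codewords.
Minimum distance d = smallest w > 0 with A_w > 0 = 3.
Sanity: Σ A_w = 8 = 2^3 = 8 ✓.


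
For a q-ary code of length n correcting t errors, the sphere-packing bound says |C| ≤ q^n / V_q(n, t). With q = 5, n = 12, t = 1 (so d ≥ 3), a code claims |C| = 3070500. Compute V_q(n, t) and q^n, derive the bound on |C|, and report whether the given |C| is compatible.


V_q(n, t) = 49, q^n = 244140625, Hamming bound = 4982461, |C| = 3070500 ≤ bound (satisfied).

Step 1: Compute V_q(n, t) = Σ_{j=0}^1 C(n, j) (q−1)^j.
  j = 0: C(12,0)·(4)^0 = 1·1 = 1.
  j = 1: C(12,1)·(4)^1 = 12·4 = 48.
  V_q(n, t) = 1 + 48 = 49.
Step 2: q^n = 5^12 = 244140625.
Step 3: Hamming bound ⌊q^n / V_q(n,t)⌋ = ⌊244140625/49⌋ = 4982461.
Step 4: Compare |C| = 3070500 to 4982461: satisfied.
The claimed |C| lies below the Hamming bound.


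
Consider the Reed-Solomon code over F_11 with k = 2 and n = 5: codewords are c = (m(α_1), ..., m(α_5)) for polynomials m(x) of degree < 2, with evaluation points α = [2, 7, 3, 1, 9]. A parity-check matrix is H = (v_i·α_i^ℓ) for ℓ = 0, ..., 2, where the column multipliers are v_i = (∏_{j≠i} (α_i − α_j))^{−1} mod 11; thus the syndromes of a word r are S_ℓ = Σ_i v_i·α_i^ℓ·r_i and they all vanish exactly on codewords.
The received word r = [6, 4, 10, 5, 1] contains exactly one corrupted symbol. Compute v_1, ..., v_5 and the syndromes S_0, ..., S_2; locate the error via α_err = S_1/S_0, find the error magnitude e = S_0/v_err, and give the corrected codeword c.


S = (10, 10, 10), error at position 4, error magnitude e = 3, c = [6, 4, 10, 2, 1].

Step 1: column multipliers v_i = (∏_{j≠i}(α_i − α_j))^{−1} mod 11.
  i = 1 (α = 2): (2−7)(2−3)(2−1)(2−9) = (−5)·(−1)·1·(−7) = −35 ≡ 9, so v_1 = 9^{−1} = 5 (mod 11).
  i = 2 (α = 7): (7−2)(7−3)(7−1)(7−9) = 5·4·6·(−2) = −240 ≡ 2, so v_2 = 2^{−1} = 6 (mod 11).
  i = 3 (α = 3): (3−2)(3−7)(3−1)(3−9) = 1·(−4)·2·(−6) = 48 ≡ 4, so v_3 = 4^{−1} = 3 (mod 11).
  i = 4 (α = 1): (1−2)(1−7)(1−3)(1−9) = (−1)·(−6)·(−2)·(−8) = 96 ≡ 8, so v_4 = 8^{−1} = 7 (mod 11).
  i = 5 (α = 9): (9−2)(9−7)(9−3)(9−1) = 7·2·6·8 = 672 ≡ 1, so v_5 = 1^{−1} = 1 (mod 11).
  v = [5, 6, 3, 7, 1].
Step 2: syndromes of r = [6, 4, 10, 5, 1] (all sums mod 11).
  S_0 = Σ v_i r_i = 5·6 + 6·4 + 3·10 + 7·5 + 1·1 = 120 ≡ 10.
  S_1 = Σ v_i α_i r_i = 5·2·6 + 6·7·4 + 3·3·10 + 7·1·5 + 1·9·1 = 362 ≡ 10.
  α_i^2 mod 11 = [4, 5, 9, 1, 4].
  S_2 = Σ v_i α_i^2 r_i = 5·4·6 + 6·5·4 + 3·9·10 + 7·1·5 + 1·4·1 = 549 ≡ 10.
  S = (10, 10, 10) ≠ 0, so r is not a codeword (an error is present).
Step 3: locate the error. For a single error e at position i, S_ℓ = v_i·e·α_i^ℓ, so α_err = S_1/S_0.
  S_0^{−1} = 10^{−1} = 10 (mod 11), so α_err = 10·10 = 100 ≡ 1 = α_4. Error position i = 4.
  Consistency check: S_2/S_1 = 10·10 = 100 ≡ 1 = α_err ✓ (single-error assumption holds).
Step 4: error magnitude e = S_0/v_4 = S_0·∏_{j≠4}(α_4 − α_j) = 10·8 = 80 ≡ 3 (mod 11).
Step 5: correct position 4: c_4 = r_4 − e = 5 − 3 ≡ 2 (mod 11). Hence c = [6, 4, 10, 2, 1].
  Check: interpolating c through the α_i gives m(x) = 9 + 4·x (degree < 2) with m(α_i) = c_i for every i, so c is indeed a codeword.


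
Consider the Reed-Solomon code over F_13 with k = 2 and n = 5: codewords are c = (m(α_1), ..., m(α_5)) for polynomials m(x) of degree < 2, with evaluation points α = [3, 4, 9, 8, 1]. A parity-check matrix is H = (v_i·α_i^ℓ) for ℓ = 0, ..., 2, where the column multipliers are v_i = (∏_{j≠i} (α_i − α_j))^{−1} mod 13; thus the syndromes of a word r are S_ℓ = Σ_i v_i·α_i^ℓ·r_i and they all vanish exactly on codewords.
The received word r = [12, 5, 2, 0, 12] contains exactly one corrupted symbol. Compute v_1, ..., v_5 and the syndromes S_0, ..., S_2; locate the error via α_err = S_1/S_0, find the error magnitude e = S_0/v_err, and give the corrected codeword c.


S = (7, 8, 11), error at position 1, error magnitude e = 9, c = [3, 5, 2, 0, 12].

Step 1: column multipliers v_i = (∏_{j≠i}(α_i − α_j))^{−1} mod 13.
  i = 1 (α = 3): (3−4)(3−9)(3−8)(3−1) = (−1)·(−6)·(−5)·2 = −60 ≡ 5, so v_1 = 5^{−1} = 8 (mod 13).
  i = 2 (α = 4): (4−3)(4−9)(4−8)(4−1) = 1·(−5)·(−4)·3 = 60 ≡ 8, so v_2 = 8^{−1} = 5 (mod 13).
  i = 3 (α = 9): (9−3)(9−4)(9−8)(9−1) = 6·5·1·8 = 240 ≡ 6, so v_3 = 6^{−1} = 11 (mod 13).
  i = 4 (α = 8): (8−3)(8−4)(8−9)(8−1) = 5·4·(−1)·7 = −140 ≡ 3, so v_4 = 3^{−1} = 9 (mod 13).
  i = 5 (α = 1): (1−3)(1−4)(1−9)(1−8) = (−2)·(−3)·(−8)·(−7) = 336 ≡ 11, so v_5 = 11^{−1} = 6 (mod 13).
  v = [8, 5, 11, 9, 6].
Step 2: syndromes of r = [12, 5, 2, 0, 12] (all sums mod 13).
  S_0 = Σ v_i r_i = 8·12 + 5·5 + 11·2 + 9·0 + 6·12 = 215 ≡ 7.
  S_1 = Σ v_i α_i r_i = 8·3·12 + 5·4·5 + 11·9·2 + 9·8·0 + 6·1·12 = 658 ≡ 8.
  α_i^2 mod 13 = [9, 3, 3, 12, 1].
  S_2 = Σ v_i α_i^2 r_i = 8·9·12 + 5·3·5 + 11·3·2 + 9·12·0 + 6·1·12 = 1077 ≡ 11.
  S = (7, 8, 11) ≠ 0, so r is not a codeword (an error is present).
Step 3: locate the error. For a single error e at position i, S_ℓ = v_i·e·α_i^ℓ, so α_err = S_1/S_0.
  S_0^{−1} = 7^{−1} = 2 (mod 13), so α_err = 8·2 = 16 ≡ 3 = α_1. Error position i = 1.
  Consistency check: S_2/S_1 = 11·5 = 55 ≡ 3 = α_err ✓ (single-error assumption holds).
Step 4: error magnitude e = S_0/v_1 = S_0·∏_{j≠1}(α_1 − α_j) = 7·5 = 35 ≡ 9 (mod 13).
Step 5: correct position 1: c_1 = r_1 − e = 12 − 9 ≡ 3 (mod 13). Hence c = [3, 5, 2, 0, 12].
  Check: interpolating c through the α_i gives m(x) = 10 + 2·x (degree < 2) with m(α_i) = c_i for every i, so c is indeed a codeword.


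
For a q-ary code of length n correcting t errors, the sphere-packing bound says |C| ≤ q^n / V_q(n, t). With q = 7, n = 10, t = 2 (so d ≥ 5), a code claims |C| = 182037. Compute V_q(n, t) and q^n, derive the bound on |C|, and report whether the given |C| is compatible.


V_q(n, t) = 1681, q^n = 282475249, Hamming bound = 168040, |C| = 182037 > bound (violated).

Step 1: Compute V_q(n, t) = Σ_{j=0}^2 C(n, j) (q−1)^j.
  j = 0: C(10,0)·(6)^0 = 1·1 = 1.
  j = 1: C(10,1)·(6)^1 = 10·6 = 60.
  j = 2: C(10,2)·(6)^2 = 45·36 = 1620.
  V_q(n, t) = 1 + 60 + 1620 = 1681.
Step 2: q^n = 7^10 = 282475249.
Step 3: Hamming bound ⌊q^n / V_q(n,t)⌋ = ⌊282475249/1681⌋ = 168040.
Step 4: Compare |C| = 182037 to 168040: violated.
The claimed |C| lies above the Hamming bound, so no 7-ary code of length 10 with d ≥ 5 can have 182037 codewords.


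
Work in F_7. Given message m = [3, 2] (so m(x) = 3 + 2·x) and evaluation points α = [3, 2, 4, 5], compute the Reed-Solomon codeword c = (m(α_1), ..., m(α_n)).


c = [2, 0, 4, 6]

Message polynomial: m(x) = 3 + 2·x (mod 7).
For each evaluation point α_i, compute m(α_i) mod 7:
  α_1 = 3: Horner steps 2 → 2, so m(3) = 2.
  α_2 = 2: Horner steps 2 → 0, so m(2) = 0.
  α_3 = 4: Horner steps 2 → 4, so m(4) = 4.
  α_4 = 5: Horner steps 2 → 6, so m(5) = 6.
Codeword c = [2, 0, 4, 6] ∈ F_7^4.


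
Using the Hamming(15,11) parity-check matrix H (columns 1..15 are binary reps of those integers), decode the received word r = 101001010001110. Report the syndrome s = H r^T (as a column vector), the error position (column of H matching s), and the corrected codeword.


s = (0, 0, 1, 1)^T, error position = 3, corrected codeword c = 100001010001110

Compute s = H r^T mod 2 one row at a time:
  s_1 = 1 + 0 + 0 + 0 + 1 + 1 + 1 + 0 = 4 ≡ 0 (mod 2).
  s_2 = 0 + 0 + 1 + 0 + 1 + 1 + 1 + 0 = 4 ≡ 0 (mod 2).
  s_3 = 0 + 1 + 1 + 0 + 0 + 0 + 1 + 0 = 3 ≡ 1 (mod 2).
  s_4 = 1 + 1 + 0 + 0 + 0 + 0 + 1 + 0 = 3 ≡ 1 (mod 2).
s = (0, 0, 1, 1)^T — this equals column 3 of H (binary 0011), so error is at position 3.
Correct: flip bit 3 of r = 101001010001110 to get c = 100001010001110.


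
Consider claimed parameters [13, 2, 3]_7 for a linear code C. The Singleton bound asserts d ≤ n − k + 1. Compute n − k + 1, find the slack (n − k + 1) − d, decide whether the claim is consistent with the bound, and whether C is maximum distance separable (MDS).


Singleton RHS = n − k + 1 = 12, slack = 9, bound satisfied, not MDS.

Singleton bound: d ≤ n − k + 1.
Here n = 13, k = 2, so n − k + 1 = 12.
Given d = 3, check d ≤ 12: YES.
Slack = (n − k + 1) − d = 9.
The code is NOT MDS (slack = 9 > 0).
Description: the claimed parameters are [13, 2, 3]_7; such a code would be non-MDS.


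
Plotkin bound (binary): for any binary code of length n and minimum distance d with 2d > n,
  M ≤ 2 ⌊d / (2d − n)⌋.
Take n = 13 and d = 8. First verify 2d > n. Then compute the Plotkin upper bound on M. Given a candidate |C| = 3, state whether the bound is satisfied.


Plotkin bound M ≤ 4; given |C| = 3 ≤ bound (satisfied).

Check applicability: 2d = 16, n = 13.
2d − n = 3 > 0, so Plotkin applies.
Compute d/(2d−n) = 8/3 ≈ 2.6667.
⌊d/(2d−n)⌋ = 2.
Plotkin bound: M ≤ 2·2 = 4.
Given |C| = 3, check: satisfied.
This |C| is below the Plotkin bound.


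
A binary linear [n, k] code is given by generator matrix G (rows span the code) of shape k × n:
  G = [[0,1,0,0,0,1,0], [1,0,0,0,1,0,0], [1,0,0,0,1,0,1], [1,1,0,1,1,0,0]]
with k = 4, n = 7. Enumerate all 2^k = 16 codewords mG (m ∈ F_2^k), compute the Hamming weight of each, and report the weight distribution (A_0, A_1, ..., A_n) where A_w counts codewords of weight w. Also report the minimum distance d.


Weight distribution: A_0 = 1, A_1 = 1, A_2 = 4, A_3 = 4, A_4 = 3, A_5 = 3. Minimum distance d = 1.

Enumerate all 2^4 = 16 messages m ∈ F_2^4.
For each, compute codeword c = mG in F_2^7, then tally its weight.
  m = 0000 → c = 0000000, weight = 0.
  m = 1000 → c = 0100010, weight = 2.
  m = 0100 → c = 1000100, weight = 2.
  m = 1100 → c = 1100110, weight = 4.
  m = 0010 → c = 1000101, weight = 3.
  m = 1010 → c = 1100111, weight = 5.
  m = 0110 → c = 0000001, weight = 1.
  m = 1110 → c = 0100011, weight = 3.
  m = 0001 → c = 1101100, weight = 4.
  m = 1001 → c = 1001110, weight = 4.
  m = 0101 → c = 0101000, weight = 2.
  m = 1101 → c = 0001010, weight = 2.
  m = 0011 → c = 0101001, weight = 3.
  m = 1011 → c = 0001011, weight = 3.
  m = 0111 → c = 1101101, weight = 5.
  m = 1111 → c = 1001111, weight = 5.
Tally weights:
  weight 0: 1 codewords.
  weight 1: 1 codewords.
  weight 2: 4 codewords.
  weight 3: 4 codewords.
  weight 4: 3 codewords.
  weight 5: 3 codewords.
Minimum distance d = smallest w > 0 with A_w > 0 = 1.
Sanity: Σ A_w = 16 = 2^4 = 16 ✓.


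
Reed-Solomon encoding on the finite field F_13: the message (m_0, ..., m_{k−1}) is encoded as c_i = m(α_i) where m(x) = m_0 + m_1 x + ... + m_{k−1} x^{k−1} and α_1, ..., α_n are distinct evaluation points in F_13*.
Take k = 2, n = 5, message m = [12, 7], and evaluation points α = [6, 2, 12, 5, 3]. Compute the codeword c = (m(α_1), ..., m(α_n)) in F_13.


c = [2, 0, 5, 8, 7]

Message polynomial: m(x) = 12 + 7·x (mod 13).
For each evaluation point α_i, compute m(α_i) mod 13:
  α_1 = 6: Horner steps 7 → 2, so m(6) = 2.
  α_2 = 2: Horner steps 7 → 0, so m(2) = 0.
  α_3 = 12: Horner steps 7 → 5, so m(12) = 5.
  α_4 = 5: Horner steps 7 → 8, so m(5) = 8.
  α_5 = 3: Horner steps 7 → 7, so m(3) = 7.
Codeword c = [2, 0, 5, 8, 7] ∈ F_13^5.


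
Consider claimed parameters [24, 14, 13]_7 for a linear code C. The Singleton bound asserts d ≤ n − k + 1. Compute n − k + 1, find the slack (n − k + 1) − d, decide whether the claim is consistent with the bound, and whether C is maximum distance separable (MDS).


Singleton RHS = n − k + 1 = 11, slack = -2, bound violated (no such code; not MDS).

Singleton bound: d ≤ n − k + 1.
Here n = 24, k = 14, so n − k + 1 = 11.
Given d = 13, check d ≤ 11: NO.
Slack = (n − k + 1) − d = -2.
The slack is negative: d = 13 exceeds n − k + 1 = 11 by 2, so the Singleton bound is violated and no linear [24, 14, 13]_7 code can exist. In particular it is not MDS (MDS requires d = n − k + 1 exactly).
Description: the claimed parameters are [24, 14, 13]_7; such a code would be impossible (violates the Singleton bound).


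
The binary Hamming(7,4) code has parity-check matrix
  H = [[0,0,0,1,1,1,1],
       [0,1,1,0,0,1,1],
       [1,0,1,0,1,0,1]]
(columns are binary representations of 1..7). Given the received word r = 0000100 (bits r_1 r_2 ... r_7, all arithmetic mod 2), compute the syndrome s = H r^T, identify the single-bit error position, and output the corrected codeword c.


s = (1, 0, 1)^T, error position = 5, corrected codeword c = 0000000

Compute s = H r^T mod 2 one row at a time:
  s_1 = 0 + 1 + 0 + 0 = 1 ≡ 1 (mod 2).
  s_2 = 0 + 0 + 0 + 0 = 0 ≡ 0 (mod 2).
  s_3 = 0 + 0 + 1 + 0 = 1 ≡ 1 (mod 2).
s = (1, 0, 1)^T — this equals column 5 of H (binary 101), so error is at position 5.
Correct: flip bit 5 of r = 0000100 to get c = 0000000.


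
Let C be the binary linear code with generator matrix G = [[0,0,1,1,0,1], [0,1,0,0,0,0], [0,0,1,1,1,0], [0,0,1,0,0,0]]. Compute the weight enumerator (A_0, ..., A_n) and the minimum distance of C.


Weight distribution: A_0 = 1, A_1 = 2, A_2 = 4, A_3 = 6, A_4 = 3. Minimum distance d = 1.

Enumerate all 2^4 = 16 messages m ∈ F_2^4.
For each, compute codeword c = mG in F_2^6, then tally its weight.
  m = 0000 → c = 000000, weight = 0.
  m = 1000 → c = 001101, weight = 3.
  m = 0100 → c = 010000, weight = 1.
  m = 1100 → c = 011101, weight = 4.
  m = 0010 → c = 001110, weight = 3.
  m = 1010 → c = 000011, weight = 2.
  m = 0110 → c = 011110, weight = 4.
  m = 1110 → c = 010011, weight = 3.
  m = 0001 → c = 001000, weight = 1.
  m = 1001 → c = 000101, weight = 2.
  m = 0101 → c = 011000, weight = 2.
  m = 1101 → c = 010101, weight = 3.
  m = 0011 → c = 000110, weight = 2.
  m = 1011 → c = 001011, weight = 3.
  m = 0111 → c = 010110, weight = 3.
  m = 1111 → c = 011011, weight = 4.
Tally weights:
  weight 0: 1 codewords.
  weight 1: 2 codewords.
  weight 2: 4 codewords.
  weight 3: 6 codewords.
  weight 4: 3 codewords.
Minimum distance d = smallest w > 0 with A_w > 0 = 1.
Sanity: Σ A_w = 16 = 2^4 = 16 ✓.


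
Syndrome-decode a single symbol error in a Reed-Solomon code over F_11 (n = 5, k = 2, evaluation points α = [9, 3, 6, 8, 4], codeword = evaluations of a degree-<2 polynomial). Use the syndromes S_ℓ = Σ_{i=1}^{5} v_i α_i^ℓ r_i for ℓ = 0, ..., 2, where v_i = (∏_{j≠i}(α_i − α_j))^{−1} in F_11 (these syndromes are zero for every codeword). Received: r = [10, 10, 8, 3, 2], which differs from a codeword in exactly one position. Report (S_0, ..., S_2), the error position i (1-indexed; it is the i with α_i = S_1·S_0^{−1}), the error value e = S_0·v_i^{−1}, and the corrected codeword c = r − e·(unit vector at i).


S = (2, 7, 8), error at position 1, error magnitude e = 4, c = [6, 10, 8, 3, 2].

Step 1: column multipliers v_i = (∏_{j≠i}(α_i − α_j))^{−1} mod 11.
  i = 1 (α = 9): (9−3)(9−6)(9−8)(9−4) = 6·3·1·5 = 90 ≡ 2, so v_1 = 2^{−1} = 6 (mod 11).
  i = 2 (α = 3): (3−9)(3−6)(3−8)(3−4) = (−6)·(−3)·(−5)·(−1) = 90 ≡ 2, so v_2 = 2^{−1} = 6 (mod 11).
  i = 3 (α = 6): (6−9)(6−3)(6−8)(6−4) = (−3)·3·(−2)·2 = 36 ≡ 3, so v_3 = 3^{−1} = 4 (mod 11).
  i = 4 (α = 8): (8−9)(8−3)(8−6)(8−4) = (−1)·5·2·4 = −40 ≡ 4, so v_4 = 4^{−1} = 3 (mod 11).
  i = 5 (α = 4): (4−9)(4−3)(4−6)(4−8) = (−5)·1·(−2)·(−4) = −40 ≡ 4, so v_5 = 4^{−1} = 3 (mod 11).
  v = [6, 6, 4, 3, 3].
Step 2: syndromes of r = [10, 10, 8, 3, 2] (all sums mod 11).
  S_0 = Σ v_i r_i = 6·10 + 6·10 + 4·8 + 3·3 + 3·2 = 167 ≡ 2.
  S_1 = Σ v_i α_i r_i = 6·9·10 + 6·3·10 + 4·6·8 + 3·8·3 + 3·4·2 = 1008 ≡ 7.
  α_i^2 mod 11 = [4, 9, 3, 9, 5].
  S_2 = Σ v_i α_i^2 r_i = 6·4·10 + 6·9·10 + 4·3·8 + 3·9·3 + 3·5·2 = 987 ≡ 8.
  S = (2, 7, 8) ≠ 0, so r is not a codeword (an error is present).
Step 3: locate the error. For a single error e at position i, S_ℓ = v_i·e·α_i^ℓ, so α_err = S_1/S_0.
  S_0^{−1} = 2^{−1} = 6 (mod 11), so α_err = 7·6 = 42 ≡ 9 = α_1. Error position i = 1.
  Consistency check: S_2/S_1 = 8·8 = 64 ≡ 9 = α_err ✓ (single-error assumption holds).
Step 4: error magnitude e = S_0/v_1 = S_0·∏_{j≠1}(α_1 − α_j) = 2·2 = 4 ≡ 4 (mod 11).
Step 5: correct position 1: c_1 = r_1 − e = 10 − 4 ≡ 6 (mod 11). Hence c = [6, 10, 8, 3, 2].
  Check: interpolating c through the α_i gives m(x) = 1 + 3·x (degree < 2) with m(α_i) = c_i for every i, so c is indeed a codeword.


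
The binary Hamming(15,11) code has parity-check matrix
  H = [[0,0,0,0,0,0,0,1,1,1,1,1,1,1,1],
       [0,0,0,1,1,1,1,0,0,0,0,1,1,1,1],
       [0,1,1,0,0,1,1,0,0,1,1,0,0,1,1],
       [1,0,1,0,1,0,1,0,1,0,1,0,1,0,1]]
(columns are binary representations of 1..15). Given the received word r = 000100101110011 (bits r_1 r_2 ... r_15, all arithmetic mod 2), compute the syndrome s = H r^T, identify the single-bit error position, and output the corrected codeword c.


s = (1, 0, 1, 0)^T, error position = 10, corrected codeword c = 000100101010011

Compute s = H r^T mod 2 one row at a time:
  s_1 = 0 + 1 + 1 + 1 + 0 + 0 + 1 + 1 = 5 ≡ 1 (mod 2).
  s_2 = 1 + 0 + 0 + 1 + 0 + 0 + 1 + 1 = 4 ≡ 0 (mod 2).
  s_3 = 0 + 0 + 0 + 1 + 1 + 1 + 1 + 1 = 5 ≡ 1 (mod 2).
  s_4 = 0 + 0 + 0 + 1 + 1 + 1 + 0 + 1 = 4 ≡ 0 (mod 2).
s = (1, 0, 1, 0)^T — this equals column 10 of H (binary 1010), so error is at position 10.
Correct: flip bit 10 of r = 000100101110011 to get c = 000100101010011.


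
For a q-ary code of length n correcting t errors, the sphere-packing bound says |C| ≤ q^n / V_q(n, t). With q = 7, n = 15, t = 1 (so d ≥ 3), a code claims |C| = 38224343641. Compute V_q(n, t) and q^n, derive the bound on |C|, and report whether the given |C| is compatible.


V_q(n, t) = 91, q^n = 4747561509943, Hamming bound = 52171005603, |C| = 38224343641 ≤ bound (satisfied).

Step 1: Compute V_q(n, t) = Σ_{j=0}^1 C(n, j) (q−1)^j.
  j = 0: C(15,0)·(6)^0 = 1·1 = 1.
  j = 1: C(15,1)·(6)^1 = 15·6 = 90.
  V_q(n, t) = 1 + 90 = 91.
Step 2: q^n = 7^15 = 4747561509943.
Step 3: Hamming bound ⌊q^n / V_q(n,t)⌋ = ⌊4747561509943/91⌋ = 52171005603.
Step 4: Compare |C| = 38224343641 to 52171005603: satisfied.
The claimed |C| lies below the Hamming bound.


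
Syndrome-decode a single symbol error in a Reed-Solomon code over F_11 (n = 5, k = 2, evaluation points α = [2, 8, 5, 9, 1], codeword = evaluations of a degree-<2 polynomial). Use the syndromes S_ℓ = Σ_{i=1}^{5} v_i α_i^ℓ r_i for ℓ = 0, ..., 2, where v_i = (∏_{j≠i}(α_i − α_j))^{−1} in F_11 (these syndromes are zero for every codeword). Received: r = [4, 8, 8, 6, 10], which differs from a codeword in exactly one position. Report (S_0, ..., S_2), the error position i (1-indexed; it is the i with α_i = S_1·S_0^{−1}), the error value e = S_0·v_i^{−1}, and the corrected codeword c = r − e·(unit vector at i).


S = (3, 2, 5), error at position 2, error magnitude e = 7, c = [4, 1, 8, 6, 10].

Step 1: column multipliers v_i = (∏_{j≠i}(α_i − α_j))^{−1} mod 11.
  i = 1 (α = 2): (2−8)(2−5)(2−9)(2−1) = (−6)·(−3)·(−7)·1 = −126 ≡ 6, so v_1 = 6^{−1} = 2 (mod 11).
  i = 2 (α = 8): (8−2)(8−5)(8−9)(8−1) = 6·3·(−1)·7 = −126 ≡ 6, so v_2 = 6^{−1} = 2 (mod 11).
  i = 3 (α = 5): (5−2)(5−8)(5−9)(5−1) = 3·(−3)·(−4)·4 = 144 ≡ 1, so v_3 = 1^{−1} = 1 (mod 11).
  i = 4 (α = 9): (9−2)(9−8)(9−5)(9−1) = 7·1·4·8 = 224 ≡ 4, so v_4 = 4^{−1} = 3 (mod 11).
  i = 5 (α = 1): (1−2)(1−8)(1−5)(1−9) = (−1)·(−7)·(−4)·(−8) = 224 ≡ 4, so v_5 = 4^{−1} = 3 (mod 11).
  v = [2, 2, 1, 3, 3].
Step 2: syndromes of r = [4, 8, 8, 6, 10] (all sums mod 11).
  S_0 = Σ v_i r_i = 2·4 + 2·8 + 1·8 + 3·6 + 3·10 = 80 ≡ 3.
  S_1 = Σ v_i α_i r_i = 2·2·4 + 2·8·8 + 1·5·8 + 3·9·6 + 3·1·10 = 376 ≡ 2.
  α_i^2 mod 11 = [4, 9, 3, 4, 1].
  S_2 = Σ v_i α_i^2 r_i = 2·4·4 + 2·9·8 + 1·3·8 + 3·4·6 + 3·1·10 = 302 ≡ 5.
  S = (3, 2, 5) ≠ 0, so r is not a codeword (an error is present).
Step 3: locate the error. For a single error e at position i, S_ℓ = v_i·e·α_i^ℓ, so α_err = S_1/S_0.
  S_0^{−1} = 3^{−1} = 4 (mod 11), so α_err = 2·4 = 8 ≡ 8 = α_2. Error position i = 2.
  Consistency check: S_2/S_1 = 5·6 = 30 ≡ 8 = α_err ✓ (single-error assumption holds).
Step 4: error magnitude e = S_0/v_2 = S_0·∏_{j≠2}(α_2 − α_j) = 3·6 = 18 ≡ 7 (mod 11).
Step 5: correct position 2: c_2 = r_2 − e = 8 − 7 ≡ 1 (mod 11). Hence c = [4, 1, 8, 6, 10].
  Check: interpolating c through the α_i gives m(x) = 5 + 5·x (degree < 2) with m(α_i) = c_i for every i, so c is indeed a codeword.


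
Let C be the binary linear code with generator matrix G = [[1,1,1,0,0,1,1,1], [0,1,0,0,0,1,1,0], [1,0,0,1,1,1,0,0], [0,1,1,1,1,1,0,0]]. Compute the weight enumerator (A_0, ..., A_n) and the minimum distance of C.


Weight distribution: A_0 = 1, A_2 = 1, A_3 = 4, A_4 = 3, A_5 = 4, A_6 = 3. Minimum distance d = 2.

Enumerate all 2^4 = 16 messages m ∈ F_2^4.
For each, compute codeword c = mG in F_2^8, then tally its weight.
  m = 0000 → c = 00000000, weight = 0.
  m = 1000 → c = 11100111, weight = 6.
  m = 0100 → c = 01000110, weight = 3.
  m = 1100 → c = 10100001, weight = 3.
  m = 0010 → c = 10011100, weight = 4.
  m = 1010 → c = 01111011, weight = 6.
  m = 0110 → c = 11011010, weight = 5.
  m = 1110 → c = 00111101, weight = 5.
  m = 0001 → c = 01111100, weight = 5.
  m = 1001 → c = 10011011, weight = 5.
  m = 0101 → c = 00111010, weight = 4.
  m = 1101 → c = 11011101, weight = 6.
  m = 0011 → c = 11100000, weight = 3.
  m = 1011 → c = 00000111, weight = 3.
  m = 0111 → c = 10100110, weight = 4.
  m = 1111 → c = 01000001, weight = 2.
Tally weights:
  weight 0: 1 codewords.
  weight 2: 1 codewords.
  weight 3: 4 codewords.
  weight 4: 3 codewords.
  weight 5: 4 codewords.
  weight 6: 3 codewords.
Minimum distance d = smallest w > 0 with A_w > 0 = 2.
Sanity: Σ A_w = 16 = 2^4 = 16 ✓.


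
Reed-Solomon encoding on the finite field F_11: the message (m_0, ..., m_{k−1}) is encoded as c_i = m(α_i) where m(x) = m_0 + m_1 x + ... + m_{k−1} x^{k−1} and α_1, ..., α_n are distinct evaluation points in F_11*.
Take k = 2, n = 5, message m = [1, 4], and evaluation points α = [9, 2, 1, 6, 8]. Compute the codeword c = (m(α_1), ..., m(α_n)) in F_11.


c = [4, 9, 5, 3, 0]

Message polynomial: m(x) = 1 + 4·x (mod 11).
For each evaluation point α_i, compute m(α_i) mod 11:
  α_1 = 9: Horner steps 4 → 4, so m(9) = 4.
  α_2 = 2: Horner steps 4 → 9, so m(2) = 9.
  α_3 = 1: Horner steps 4 → 5, so m(1) = 5.
  α_4 = 6: Horner steps 4 → 3, so m(6) = 3.
  α_5 = 8: Horner steps 4 → 0, so m(8) = 0.
Codeword c = [4, 9, 5, 3, 0] ∈ F_11^5.


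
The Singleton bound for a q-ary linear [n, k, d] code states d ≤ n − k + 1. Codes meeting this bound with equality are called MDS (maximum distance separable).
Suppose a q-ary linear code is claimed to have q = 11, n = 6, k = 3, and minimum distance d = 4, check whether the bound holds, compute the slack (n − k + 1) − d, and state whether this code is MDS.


Singleton RHS = n − k + 1 = 4, slack = 0, bound satisfied, MDS.

Singleton bound: d ≤ n − k + 1.
Here n = 6, k = 3, so n − k + 1 = 4.
Given d = 4, check d ≤ 4: YES.
Slack = (n − k + 1) − d = 0.
The code is MDS (slack = 0).
Description: the claimed parameters are [6, 3, 4]_11; such a code would be MDS (meets Singleton bound).
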